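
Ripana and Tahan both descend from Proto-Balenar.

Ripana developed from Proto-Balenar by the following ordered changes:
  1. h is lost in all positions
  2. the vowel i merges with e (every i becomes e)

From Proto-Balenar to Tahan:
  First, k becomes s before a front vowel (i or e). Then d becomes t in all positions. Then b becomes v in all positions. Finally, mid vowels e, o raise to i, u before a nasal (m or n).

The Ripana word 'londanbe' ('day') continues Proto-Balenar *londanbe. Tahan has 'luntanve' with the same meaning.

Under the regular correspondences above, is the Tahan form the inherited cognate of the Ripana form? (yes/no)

yes

Derive the expected Tahan reflex of *londanbe:
Tahan: *londanbe > lontanbe > lontanve > luntanve  (by unconditioned shift, unconditioned shift, pre-nasal raising)
Tahan 'luntanve' matches the regular reflex exactly, so the pair is cognate.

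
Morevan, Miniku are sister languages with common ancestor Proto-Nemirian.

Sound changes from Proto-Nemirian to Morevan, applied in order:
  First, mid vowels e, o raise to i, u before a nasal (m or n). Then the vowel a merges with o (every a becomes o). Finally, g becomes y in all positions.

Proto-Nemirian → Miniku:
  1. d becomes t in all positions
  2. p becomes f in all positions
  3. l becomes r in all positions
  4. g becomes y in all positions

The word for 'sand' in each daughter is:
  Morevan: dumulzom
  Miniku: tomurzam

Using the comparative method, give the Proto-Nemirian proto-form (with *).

*domulzam

Position 7: Morevan has o, Miniku has a. Miniku preserves a here (none of its changes turn any other segment into a), so the proto-segment is *a.
Position 5: Morevan has l, Miniku has r. Morevan preserves l here (none of its changes turn any other segment into l), so the proto-segment is *l.
This points to *domulzam. Verify forward in each daughter:
Morevan: start from *domulzam.
  rule 1 (pre-nasal raising): domulzam → dumulzam
  rule 2 (vowel merger): dumulzam → dumulzom
  rule 3: no change — dumulzom
  ⇒ Morevan dumulzom
Miniku: *domulzam > tomulzam > tomurzam  (by unconditioned shift, unconditioned shift)
*domulzam is the unique common source.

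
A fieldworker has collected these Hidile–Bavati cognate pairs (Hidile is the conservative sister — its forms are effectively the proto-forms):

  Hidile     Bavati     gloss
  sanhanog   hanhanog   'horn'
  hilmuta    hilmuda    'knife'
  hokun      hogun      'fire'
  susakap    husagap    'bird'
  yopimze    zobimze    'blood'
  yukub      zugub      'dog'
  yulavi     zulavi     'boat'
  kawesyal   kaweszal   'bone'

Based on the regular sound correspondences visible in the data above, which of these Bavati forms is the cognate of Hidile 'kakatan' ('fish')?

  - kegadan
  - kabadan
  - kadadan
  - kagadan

susakap ~ husagap — Hidile k corresponds to Bavati g between vowels (before a back vowel).
hilmuta ~ hilmuda — Hidile t corresponds to Bavati d between vowels (before a back vowel).
Applying these to Hidile 'kakatan':
  kakatan → kagatan   (k→g between vowels (before a back vowel))
  kagatan → kagadan   (t→d between vowels (before a back vowel))
So the Bavati cognate is 'kagadan'.

kagadan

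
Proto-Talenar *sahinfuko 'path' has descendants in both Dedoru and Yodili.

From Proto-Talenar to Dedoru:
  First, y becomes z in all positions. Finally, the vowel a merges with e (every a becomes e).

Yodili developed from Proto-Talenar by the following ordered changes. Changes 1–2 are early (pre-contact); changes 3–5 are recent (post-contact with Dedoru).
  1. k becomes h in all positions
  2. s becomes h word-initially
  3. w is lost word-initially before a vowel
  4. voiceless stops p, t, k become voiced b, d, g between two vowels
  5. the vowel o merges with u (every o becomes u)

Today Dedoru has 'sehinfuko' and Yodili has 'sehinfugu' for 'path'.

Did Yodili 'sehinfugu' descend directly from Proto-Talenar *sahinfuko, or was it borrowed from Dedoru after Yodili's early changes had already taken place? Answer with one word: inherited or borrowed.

If inherited, *sahinfuko would pass through all of Yodili's changes:
Yodili: *sahinfuko
  sahinfuko → sahinfuho   [unconditioned shift]
  sahinfuho → hahinfuho   [debuccalisation]
  hahinfuho (rule 3 does not apply)
  hahinfuho (rule 4 does not apply)
  hahinfuho → hahinfuhu   [vowel merger]
  giving Yodili hahinfuhu.
If borrowed from Dedoru 'sehinfuko' after the early changes, it would undergo only the recent ones:
  rule 3 (glide loss): no change (sehinfuko)
  rule 4 (intervocalic voicing): sehinfuko → sehinfugo
  rule 5 (vowel merger): sehinfugo → sehinfugu
  ⇒ as a loan: sehinfugu
Yodili 'sehinfugu' matches the loan outcome 'sehinfugu', not the inherited 'hahinfuhu' — it skipped the early Yodili changes, so it was borrowed from Dedoru.

borrowed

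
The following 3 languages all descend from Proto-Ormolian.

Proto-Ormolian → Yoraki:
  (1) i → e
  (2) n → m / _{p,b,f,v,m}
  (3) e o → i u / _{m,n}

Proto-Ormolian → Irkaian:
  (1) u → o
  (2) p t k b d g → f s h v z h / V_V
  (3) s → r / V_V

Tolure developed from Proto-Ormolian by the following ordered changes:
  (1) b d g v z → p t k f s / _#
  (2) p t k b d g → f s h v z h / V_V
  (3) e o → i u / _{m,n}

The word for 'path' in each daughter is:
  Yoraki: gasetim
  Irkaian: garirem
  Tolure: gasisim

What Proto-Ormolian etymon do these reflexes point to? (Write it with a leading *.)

*gasitem

Position 5: Yoraki has t, Irkaian has r, Tolure has s. Yoraki preserves t here (none of its changes turn any other segment into t), so the proto-segment is *t.
Position 3: Yoraki has s, Irkaian has r, Tolure has s. Yoraki preserves s here (none of its changes turn any other segment into s), so the proto-segment is *s.
Position 6: Yoraki has i, Irkaian has e, Tolure has i. Irkaian preserves e here (none of its changes turn any other segment into e), so the proto-segment is *e.
Continuing position by position gives *gasitem; check it forward:
Yoraki: *gasitem
  gasitem → gasetem   [vowel merger]
  gasetem (rule 2 does not apply)
  gasetem → gasetim   [pre-nasal raising]
  giving Yoraki gasetim.
Irkaian: start from *gasitem.
  rule 1: no change — gasitem
  rule 2 (intervocalic lenition): gasitem → gasisem
  rule 3 (rhotacism): gasisem → garirem
  ⇒ Irkaian garirem
Tolure: start from *gasitem.
  rule 1: no change — gasitem
  rule 2 (intervocalic lenition): gasitem → gasisem
  rule 3 (pre-nasal raising): gasisem → gasisim
  ⇒ Tolure gasisim
*gasitem is the unique common source.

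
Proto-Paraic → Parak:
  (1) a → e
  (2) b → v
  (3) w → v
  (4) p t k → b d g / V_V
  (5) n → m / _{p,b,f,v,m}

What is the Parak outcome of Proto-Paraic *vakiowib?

vegioviv

Parak: *vakiowib
  vakiowib → vekiowib   [vowel merger]
  vekiowib → vekiowiv   [unconditioned shift]
  vekiowiv → vekioviv   [unconditioned shift]
  vekioviv → vegioviv   [intervocalic voicing]
  vegioviv (rule 5 does not apply)
  giving Parak vegioviv.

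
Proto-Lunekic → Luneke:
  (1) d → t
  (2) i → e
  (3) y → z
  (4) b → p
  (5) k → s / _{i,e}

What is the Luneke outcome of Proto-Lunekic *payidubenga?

pazetupenga

Luneke: *payidubenga
  payidubenga → payitubenga   [unconditioned shift]
  payitubenga → payetubenga   [vowel merger]
  payetubenga → pazetubenga   [unconditioned shift]
  pazetubenga → pazetupenga   [unconditioned shift]
  pazetupenga (rule 5 does not apply)
  giving Luneke pazetupenga.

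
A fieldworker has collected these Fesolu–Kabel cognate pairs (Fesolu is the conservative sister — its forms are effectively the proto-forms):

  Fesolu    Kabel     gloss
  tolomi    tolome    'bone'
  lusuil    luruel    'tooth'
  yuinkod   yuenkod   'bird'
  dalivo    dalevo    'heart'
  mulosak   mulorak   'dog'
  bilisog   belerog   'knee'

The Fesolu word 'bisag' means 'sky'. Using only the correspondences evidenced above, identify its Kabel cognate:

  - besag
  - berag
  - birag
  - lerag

bilisog ~ belerog — Fesolu i corresponds to Kabel e after a consonant, before a consonant other than r, m, n, p, b, f, v.
mulosak ~ mulorak — Fesolu s corresponds to Kabel r between vowels (before a back vowel).
Applying these to Fesolu 'bisag':
  bisag → besag   (i→e after a consonant, before a consonant other than r, m, n, p, b, f, v)
  besag → berag   (s→r between vowels (before a back vowel))
So the Kabel cognate is 'berag'.

berag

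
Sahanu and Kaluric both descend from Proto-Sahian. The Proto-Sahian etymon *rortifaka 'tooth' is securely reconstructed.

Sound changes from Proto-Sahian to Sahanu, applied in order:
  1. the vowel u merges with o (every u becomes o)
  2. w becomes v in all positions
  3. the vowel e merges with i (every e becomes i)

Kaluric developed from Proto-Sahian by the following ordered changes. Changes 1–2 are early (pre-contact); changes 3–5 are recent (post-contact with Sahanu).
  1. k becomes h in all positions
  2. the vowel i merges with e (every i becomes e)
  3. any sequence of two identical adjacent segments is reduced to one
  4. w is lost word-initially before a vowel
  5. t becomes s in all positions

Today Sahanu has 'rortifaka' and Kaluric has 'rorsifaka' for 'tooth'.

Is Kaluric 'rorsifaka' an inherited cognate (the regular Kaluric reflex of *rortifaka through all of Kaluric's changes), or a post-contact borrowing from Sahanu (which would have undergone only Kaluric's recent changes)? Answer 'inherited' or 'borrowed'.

borrowed

If inherited, *rortifaka would pass through all of Kaluric's changes:
Kaluric: start from *rortifaka.
  rule 1 (unconditioned shift): rortifaka → rortifaha
  rule 2 (vowel merger): rortifaha → rortefaha
  rule 3: no change — rortefaha
  rule 4: no change — rortefaha
  rule 5 (unconditioned shift): rortefaha → rorsefaha
  ⇒ Kaluric rorsefaha
If borrowed from Sahanu 'rortifaka' after the early changes, it would undergo only the recent ones:
  rule 3 (degemination): no change (rortifaka)
  rule 4 (glide loss): no change (rortifaka)
  rule 5 (unconditioned shift): rortifaka → rorsifaka
  ⇒ as a loan: rorsifaka
Kaluric 'rorsifaka' matches the loan outcome 'rorsifaka', not the inherited 'rorsefaha' — it skipped the early Kaluric changes, so it was borrowed from Sahanu.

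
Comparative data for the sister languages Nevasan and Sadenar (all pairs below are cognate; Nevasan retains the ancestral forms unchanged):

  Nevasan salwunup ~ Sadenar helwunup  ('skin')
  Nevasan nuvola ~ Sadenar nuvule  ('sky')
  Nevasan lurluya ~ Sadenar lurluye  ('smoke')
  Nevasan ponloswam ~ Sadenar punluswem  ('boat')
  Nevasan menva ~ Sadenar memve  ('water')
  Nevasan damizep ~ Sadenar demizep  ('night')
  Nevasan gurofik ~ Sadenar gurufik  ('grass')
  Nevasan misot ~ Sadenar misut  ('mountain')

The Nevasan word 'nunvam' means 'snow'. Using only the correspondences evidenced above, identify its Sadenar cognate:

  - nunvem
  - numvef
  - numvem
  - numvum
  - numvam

numvem

menva ~ memve — Nevasan n corresponds to Sadenar m after a vowel, before a labial obstruent.
ponloswam ~ punluswem, damizep ~ demizep — Nevasan a corresponds to Sadenar e after a consonant, before a nasal.
Applying these to Nevasan 'nunvam':
  nunvam → numvam   (n→m after a vowel, before a labial obstruent)
  numvam → numvem   (a→e after a consonant, before a nasal)
So the Sadenar cognate is 'numvem'.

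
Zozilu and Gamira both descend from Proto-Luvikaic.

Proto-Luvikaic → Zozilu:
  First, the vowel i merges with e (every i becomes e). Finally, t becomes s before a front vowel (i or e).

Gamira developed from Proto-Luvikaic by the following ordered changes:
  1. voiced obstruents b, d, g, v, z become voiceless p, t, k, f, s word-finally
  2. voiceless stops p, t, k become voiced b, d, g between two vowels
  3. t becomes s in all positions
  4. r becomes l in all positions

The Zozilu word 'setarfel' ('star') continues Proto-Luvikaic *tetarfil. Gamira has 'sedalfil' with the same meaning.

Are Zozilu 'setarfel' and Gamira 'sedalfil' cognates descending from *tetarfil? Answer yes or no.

yes

Derive the expected Gamira reflex of *tetarfil:
Gamira: *tetarfil
  tetarfil (rule 1 does not apply)
  tetarfil → tedarfil   [intervocalic voicing]
  tedarfil → sedarfil   [unconditioned shift]
  sedarfil → sedalfil   [unconditioned shift]
  giving Gamira sedalfil.
Gamira 'sedalfil' matches the regular reflex exactly, so the pair is cognate.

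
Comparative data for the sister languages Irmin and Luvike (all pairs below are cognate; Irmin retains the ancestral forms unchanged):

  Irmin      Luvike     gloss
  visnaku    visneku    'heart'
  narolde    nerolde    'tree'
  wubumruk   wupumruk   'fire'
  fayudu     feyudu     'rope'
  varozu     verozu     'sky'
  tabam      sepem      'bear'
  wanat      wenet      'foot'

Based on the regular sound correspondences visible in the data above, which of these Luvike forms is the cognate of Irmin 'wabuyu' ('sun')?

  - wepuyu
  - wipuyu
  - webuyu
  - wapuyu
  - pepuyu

tabam ~ sepem — Irmin a corresponds to Luvike e after a consonant, before a labial obstruent.
wubumruk ~ wupumruk — Irmin b corresponds to Luvike p between vowels (before a back vowel).
Applying these to Irmin 'wabuyu':
  wabuyu → webuyu   (a→e after a consonant, before a labial obstruent)
  webuyu → wepuyu   (b→p between vowels (before a back vowel))
So the Luvike cognate is 'wepuyu'.

wepuyu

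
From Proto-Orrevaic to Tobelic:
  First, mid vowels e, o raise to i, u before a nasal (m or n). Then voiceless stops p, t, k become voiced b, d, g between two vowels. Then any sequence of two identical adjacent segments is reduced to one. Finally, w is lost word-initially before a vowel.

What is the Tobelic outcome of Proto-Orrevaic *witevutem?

idevudim

Tobelic: *witevutem > witevutim > widevudim > idevudim  (by pre-nasal raising, intervocalic voicing, glide loss)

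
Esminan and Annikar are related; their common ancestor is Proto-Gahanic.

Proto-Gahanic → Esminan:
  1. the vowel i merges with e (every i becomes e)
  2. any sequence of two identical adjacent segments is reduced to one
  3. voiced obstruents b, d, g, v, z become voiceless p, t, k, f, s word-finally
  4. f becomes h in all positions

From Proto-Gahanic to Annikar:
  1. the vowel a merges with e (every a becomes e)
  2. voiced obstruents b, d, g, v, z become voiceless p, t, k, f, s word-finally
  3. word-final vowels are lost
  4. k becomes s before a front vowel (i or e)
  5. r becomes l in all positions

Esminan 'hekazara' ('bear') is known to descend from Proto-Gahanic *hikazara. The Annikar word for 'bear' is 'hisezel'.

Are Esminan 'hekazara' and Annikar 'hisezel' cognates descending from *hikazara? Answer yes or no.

Derive the expected Annikar reflex of *hikazara:
Annikar: start from *hikazara.
  rule 1 (vowel merger): hikazara → hikezere
  rule 2: no change — hikezere
  rule 3 (apocope): hikezere → hikezer
  rule 4 (palatalisation): hikezer → hisezer
  rule 5 (unconditioned shift): hisezer → hisezel
  ⇒ Annikar hisezel
Annikar 'hisezel' matches the regular reflex exactly, so the pair is cognate.

yes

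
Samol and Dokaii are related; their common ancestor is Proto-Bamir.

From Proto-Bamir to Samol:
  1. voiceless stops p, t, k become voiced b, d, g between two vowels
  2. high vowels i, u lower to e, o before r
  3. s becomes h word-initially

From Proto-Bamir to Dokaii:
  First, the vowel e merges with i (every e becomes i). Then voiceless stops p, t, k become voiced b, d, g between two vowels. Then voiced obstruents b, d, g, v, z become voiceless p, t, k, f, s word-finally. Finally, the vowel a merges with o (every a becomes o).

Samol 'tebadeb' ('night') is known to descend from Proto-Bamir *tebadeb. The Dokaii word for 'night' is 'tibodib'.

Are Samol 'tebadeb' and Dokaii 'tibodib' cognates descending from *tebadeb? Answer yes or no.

no

Derive the expected Dokaii reflex of *tebadeb:
Dokaii: *tebadeb
  tebadeb → tibadib   [vowel merger]
  tibadib (rule 2 does not apply)
  tibadib → tibadip   [final devoicing]
  tibadip → tibodip   [vowel merger]
  giving Dokaii tibodip.
The regular Dokaii reflex would be 'tibodip', but the attested form is 'tibodib'. The correspondence is irregular, so they are not cognates (the Dokaii form has a different source).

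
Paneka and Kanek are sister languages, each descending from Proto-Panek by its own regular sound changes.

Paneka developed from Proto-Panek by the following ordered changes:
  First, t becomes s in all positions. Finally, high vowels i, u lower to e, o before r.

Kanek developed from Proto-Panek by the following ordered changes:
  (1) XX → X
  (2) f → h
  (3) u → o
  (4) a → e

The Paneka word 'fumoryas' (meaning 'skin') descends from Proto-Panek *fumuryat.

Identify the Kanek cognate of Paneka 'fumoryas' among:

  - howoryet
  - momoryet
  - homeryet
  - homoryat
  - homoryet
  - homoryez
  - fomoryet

homoryet

Kanek: *fumuryat > humuryat > homoryat > homoryet  (by unconditioned shift, vowel merger, vowel merger)
Among the options, 'homoryet' alone shows every Kanek change applied in order.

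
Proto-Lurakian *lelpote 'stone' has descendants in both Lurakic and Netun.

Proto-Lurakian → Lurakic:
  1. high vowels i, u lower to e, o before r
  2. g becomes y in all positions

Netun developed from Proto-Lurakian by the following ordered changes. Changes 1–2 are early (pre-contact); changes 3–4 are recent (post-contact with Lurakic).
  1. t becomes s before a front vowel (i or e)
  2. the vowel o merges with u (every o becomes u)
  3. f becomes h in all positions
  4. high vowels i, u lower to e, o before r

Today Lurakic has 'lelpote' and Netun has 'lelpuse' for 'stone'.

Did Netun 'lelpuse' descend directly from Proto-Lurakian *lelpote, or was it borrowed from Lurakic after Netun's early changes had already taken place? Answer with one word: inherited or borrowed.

inherited

If inherited, *lelpote would pass through all of Netun's changes:
Netun: start from *lelpote.
  rule 1 (palatalisation): lelpote → lelpose
  rule 2 (vowel merger): lelpose → lelpuse
  rule 3: no change — lelpuse
  rule 4: no change — lelpuse
  ⇒ Netun lelpuse
If borrowed from Lurakic 'lelpote' after the early changes, it would undergo only the recent ones:
  rule 3 (unconditioned shift): no change (lelpote)
  rule 4 (pre-rhotic lowering): no change (lelpote)
  ⇒ as a loan: lelpote
Netun 'lelpuse' matches the inherited outcome exactly, so it is an inherited cognate, not a loan.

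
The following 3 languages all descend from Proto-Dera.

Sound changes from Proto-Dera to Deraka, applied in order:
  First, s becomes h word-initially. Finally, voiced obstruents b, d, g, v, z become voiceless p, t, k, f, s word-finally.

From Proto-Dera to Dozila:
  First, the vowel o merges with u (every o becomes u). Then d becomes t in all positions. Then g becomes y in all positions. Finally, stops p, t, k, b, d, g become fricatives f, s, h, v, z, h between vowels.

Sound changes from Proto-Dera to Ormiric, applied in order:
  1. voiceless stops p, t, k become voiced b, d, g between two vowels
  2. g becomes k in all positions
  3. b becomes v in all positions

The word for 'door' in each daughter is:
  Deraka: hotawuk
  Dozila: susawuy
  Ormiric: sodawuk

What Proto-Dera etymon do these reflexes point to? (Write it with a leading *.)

Position 1: Deraka has h, Dozila has s, Ormiric has s. Ormiric preserves s here (none of its changes turn any other segment into s), so the proto-segment is *s.
Position 7: Deraka has k, Dozila has y, Ormiric has k. Taking the neighbouring segments as reconstructed: Deraka k could go back to *k or *g; Dozila y could go back to *g or *y; Ormiric k could go back to *k or *g — the one source consistent with every daughter is *g.
Verify the candidate proto-form against each daughter:
Deraka: *sotawug
  sotawug → hotawug   [debuccalisation]
  hotawug → hotawuk   [final devoicing]
  giving Deraka hotawuk.
Dozila: start from *sotawug.
  rule 1 (vowel merger): sotawug → sutawug
  rule 2: no change — sutawug
  rule 3 (unconditioned shift): sutawug → sutawuy
  rule 4 (intervocalic lenition): sutawuy → susawuy
  ⇒ Dozila susawuy
Ormiric: *sotawug
  sotawug → sodawug   [intervocalic voicing]
  sodawug → sodawuk   [unconditioned shift]
  sodawuk (rule 3 does not apply)
  giving Ormiric sodawuk.
Only *sotawug yields all of Deraka hotawuk, Dozila susawuy, Ormiric sodawuk.

*sotawug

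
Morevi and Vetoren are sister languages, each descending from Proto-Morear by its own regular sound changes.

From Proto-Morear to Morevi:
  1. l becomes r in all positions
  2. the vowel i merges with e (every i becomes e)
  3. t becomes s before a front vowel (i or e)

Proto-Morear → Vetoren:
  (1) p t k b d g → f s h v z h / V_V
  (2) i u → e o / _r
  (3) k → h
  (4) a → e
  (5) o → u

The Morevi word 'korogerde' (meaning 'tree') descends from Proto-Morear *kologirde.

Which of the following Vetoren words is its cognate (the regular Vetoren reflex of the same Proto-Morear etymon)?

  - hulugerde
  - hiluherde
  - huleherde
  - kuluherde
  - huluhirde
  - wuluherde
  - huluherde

huluherde

Vetoren: *kologirde > kolohirde > koloherde > holoherde > huluherde  (by intervocalic lenition, pre-rhotic lowering, unconditioned shift, vowel merger)
Among the options, 'huluherde' alone shows every Vetoren change applied in order.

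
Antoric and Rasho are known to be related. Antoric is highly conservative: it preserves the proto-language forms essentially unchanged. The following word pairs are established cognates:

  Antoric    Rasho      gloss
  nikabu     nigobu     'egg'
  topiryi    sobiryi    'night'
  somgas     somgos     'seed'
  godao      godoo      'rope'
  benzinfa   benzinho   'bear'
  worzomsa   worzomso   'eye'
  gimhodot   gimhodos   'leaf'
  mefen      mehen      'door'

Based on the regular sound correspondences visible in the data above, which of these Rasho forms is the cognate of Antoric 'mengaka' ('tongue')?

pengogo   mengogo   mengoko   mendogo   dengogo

somgas ~ somgos — Antoric a corresponds to Rasho o after a consonant, before a consonant other than r, m, n, p, b, f, v.
nikabu ~ nigobu — Antoric k corresponds to Rasho g between vowels (before a back vowel).
benzinfa ~ benzinho, worzomsa ~ worzomso — Antoric a corresponds to Rasho o word-finally.
Applying these to Antoric 'mengaka':
  mengaka → mengoka   (a→o after a consonant, before a consonant other than r, m, n, p, b, f, v)
  mengoka → mengoga   (k→g between vowels (before a back vowel))
  mengoga → mengogo   (a→o word-finally)
So the Rasho cognate is 'mengogo'.

mengogo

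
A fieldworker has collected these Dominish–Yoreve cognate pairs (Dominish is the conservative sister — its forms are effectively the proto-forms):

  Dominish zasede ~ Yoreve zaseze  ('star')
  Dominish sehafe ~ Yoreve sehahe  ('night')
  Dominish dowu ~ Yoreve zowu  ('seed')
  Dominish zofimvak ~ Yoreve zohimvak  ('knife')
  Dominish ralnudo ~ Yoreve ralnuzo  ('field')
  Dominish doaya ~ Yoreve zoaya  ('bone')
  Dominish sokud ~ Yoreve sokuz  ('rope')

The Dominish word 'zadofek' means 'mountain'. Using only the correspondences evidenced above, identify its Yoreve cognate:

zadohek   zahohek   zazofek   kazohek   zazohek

ralnudo ~ ralnuzo — Dominish d corresponds to Yoreve z between vowels (before a back vowel).
sehafe ~ sehahe — Dominish f corresponds to Yoreve h between vowels (before a front vowel).
Applying these to Dominish 'zadofek':
  zadofek → zazofek   (d→z between vowels (before a back vowel))
  zazofek → zazohek   (f→h between vowels (before a front vowel))
So the Yoreve cognate is 'zazohek'.

zazohek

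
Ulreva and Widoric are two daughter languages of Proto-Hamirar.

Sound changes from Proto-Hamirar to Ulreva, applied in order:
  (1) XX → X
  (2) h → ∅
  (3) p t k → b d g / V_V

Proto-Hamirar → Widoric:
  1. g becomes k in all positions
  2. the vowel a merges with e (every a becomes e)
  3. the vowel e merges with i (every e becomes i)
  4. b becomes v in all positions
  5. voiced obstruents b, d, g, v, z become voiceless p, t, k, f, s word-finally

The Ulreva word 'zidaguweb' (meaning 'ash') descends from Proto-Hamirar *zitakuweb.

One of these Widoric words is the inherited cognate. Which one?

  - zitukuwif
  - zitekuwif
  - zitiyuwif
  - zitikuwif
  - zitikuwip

zitikuwif

Widoric: *zitakuweb > zitekuweb > zitikuwib > zitikuwiv > zitikuwif  (by vowel merger, vowel merger, unconditioned shift, final devoicing)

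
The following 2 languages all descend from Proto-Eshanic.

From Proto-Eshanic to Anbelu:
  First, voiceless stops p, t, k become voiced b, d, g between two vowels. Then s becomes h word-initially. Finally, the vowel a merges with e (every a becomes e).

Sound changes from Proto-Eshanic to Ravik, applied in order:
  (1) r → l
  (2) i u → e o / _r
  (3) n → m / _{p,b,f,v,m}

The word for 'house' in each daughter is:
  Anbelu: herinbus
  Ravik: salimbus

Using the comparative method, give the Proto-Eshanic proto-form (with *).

*sarinbus

Position 1: Anbelu has h, Ravik has s. Ravik preserves s here (none of its changes turn any other segment into s), so the proto-segment is *s.
Position 2: Anbelu has e, Ravik has a. Ravik preserves a here (none of its changes turn any other segment into a), so the proto-segment is *a.
Verify the candidate proto-form against each daughter:
Anbelu: *sarinbus
  sarinbus (rule 1 does not apply)
  sarinbus → harinbus   [debuccalisation]
  harinbus → herinbus   [vowel merger]
  giving Anbelu herinbus.
Ravik: *sarinbus > salinbus > salimbus  (by unconditioned shift, nasal place assimilation)
Only *sarinbus yields all of Anbelu herinbus, Ravik salimbus.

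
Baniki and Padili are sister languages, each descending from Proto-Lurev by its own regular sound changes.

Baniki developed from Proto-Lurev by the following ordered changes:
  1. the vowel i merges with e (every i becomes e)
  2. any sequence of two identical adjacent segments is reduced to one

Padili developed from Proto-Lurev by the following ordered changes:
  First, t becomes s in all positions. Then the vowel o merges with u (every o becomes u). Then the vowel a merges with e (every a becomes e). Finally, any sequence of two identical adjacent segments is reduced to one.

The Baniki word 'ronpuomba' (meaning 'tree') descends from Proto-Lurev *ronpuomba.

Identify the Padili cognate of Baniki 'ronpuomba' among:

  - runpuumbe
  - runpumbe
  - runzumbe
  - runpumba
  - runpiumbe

Padili: *ronpuomba > runpuumba > runpuumbe > runpumbe  (by vowel merger, vowel merger, degemination)
The other candidates each miss or misapply at least one Padili change.

runpumbe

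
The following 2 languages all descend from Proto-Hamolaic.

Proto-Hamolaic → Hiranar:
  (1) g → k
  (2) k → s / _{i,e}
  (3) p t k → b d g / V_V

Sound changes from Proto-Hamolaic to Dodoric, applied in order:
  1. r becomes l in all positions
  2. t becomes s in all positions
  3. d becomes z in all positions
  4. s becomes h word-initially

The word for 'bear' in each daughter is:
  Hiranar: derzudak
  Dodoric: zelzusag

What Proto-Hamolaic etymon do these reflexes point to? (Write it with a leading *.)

*derzutag

Position 6: Hiranar has d, Dodoric has s. Taking the neighbouring segments as reconstructed: Hiranar d could go back to *t or *d; Dodoric s could go back to *t or *s — the one source consistent with every daughter is *t.
Position 3: Hiranar has r, Dodoric has l. Hiranar preserves r here (none of its changes turn any other segment into r), so the proto-segment is *r.
Position 8: Hiranar has k, Dodoric has g. Dodoric preserves g here (none of its changes turn any other segment into g), so the proto-segment is *g.
Continuing position by position gives *derzutag; check it forward:
Hiranar: *derzutag > derzutak > derzudak  (by unconditioned shift, intervocalic voicing)
Dodoric: *derzutag > delzutag > delzusag > zelzusag  (by unconditioned shift, unconditioned shift, unconditioned shift)
No other proto-form is consistent with every reflex, so the reconstruction is *derzutag.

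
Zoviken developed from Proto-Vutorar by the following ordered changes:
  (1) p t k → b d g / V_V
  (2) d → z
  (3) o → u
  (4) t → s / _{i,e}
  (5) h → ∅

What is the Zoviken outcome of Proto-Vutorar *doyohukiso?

Zoviken: start from *doyohukiso.
  rule 1 (intervocalic voicing): doyohukiso → doyohugiso
  rule 2 (unconditioned shift): doyohugiso → zoyohugiso
  rule 3 (vowel merger): zoyohugiso → zuyuhugisu
  rule 4: no change — zuyuhugisu
  rule 5 (h-loss): zuyuhugisu → zuyuugisu
  ⇒ Zoviken zuyuugisu

zuyuugisu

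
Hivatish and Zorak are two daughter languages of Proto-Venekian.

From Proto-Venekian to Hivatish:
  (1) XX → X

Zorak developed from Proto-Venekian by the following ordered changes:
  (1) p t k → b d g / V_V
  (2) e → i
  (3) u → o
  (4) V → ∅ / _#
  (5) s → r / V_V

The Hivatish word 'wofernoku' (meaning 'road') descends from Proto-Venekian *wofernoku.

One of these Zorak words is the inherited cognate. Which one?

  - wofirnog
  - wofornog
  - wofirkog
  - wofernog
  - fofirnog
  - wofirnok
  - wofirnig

wofirnog

Zorak: *wofernoku > wofernogu > wofirnogu > wofirnogo > wofirnog  (by intervocalic voicing, vowel merger, vowel merger, apocope)
Only 'wofirnog' matches the regular Zorak development of *wofernoku.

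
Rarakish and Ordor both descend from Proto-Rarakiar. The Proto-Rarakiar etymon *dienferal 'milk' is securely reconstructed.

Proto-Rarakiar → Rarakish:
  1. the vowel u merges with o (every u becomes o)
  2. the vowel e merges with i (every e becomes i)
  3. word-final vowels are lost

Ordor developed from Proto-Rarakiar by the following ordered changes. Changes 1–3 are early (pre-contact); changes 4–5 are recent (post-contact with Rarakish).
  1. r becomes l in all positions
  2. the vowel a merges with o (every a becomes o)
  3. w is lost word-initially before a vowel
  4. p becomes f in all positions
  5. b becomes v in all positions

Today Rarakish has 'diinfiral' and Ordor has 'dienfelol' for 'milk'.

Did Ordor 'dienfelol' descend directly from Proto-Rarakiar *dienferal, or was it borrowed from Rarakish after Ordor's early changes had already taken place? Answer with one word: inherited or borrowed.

inherited

If inherited, *dienferal would pass through all of Ordor's changes:
Ordor: *dienferal
  dienferal → dienfelal   [unconditioned shift]
  dienfelal → dienfelol   [vowel merger]
  dienfelol (rule 3 does not apply)
  dienfelol (rule 4 does not apply)
  dienfelol (rule 5 does not apply)
  giving Ordor dienfelol.
If borrowed from Rarakish 'diinfiral' after the early changes, it would undergo only the recent ones:
  rule 4 (unconditioned shift): no change (diinfiral)
  rule 5 (unconditioned shift): no change (diinfiral)
  ⇒ as a loan: diinfiral
Ordor 'dienfelol' matches the inherited outcome exactly, so it is an inherited cognate, not a loan.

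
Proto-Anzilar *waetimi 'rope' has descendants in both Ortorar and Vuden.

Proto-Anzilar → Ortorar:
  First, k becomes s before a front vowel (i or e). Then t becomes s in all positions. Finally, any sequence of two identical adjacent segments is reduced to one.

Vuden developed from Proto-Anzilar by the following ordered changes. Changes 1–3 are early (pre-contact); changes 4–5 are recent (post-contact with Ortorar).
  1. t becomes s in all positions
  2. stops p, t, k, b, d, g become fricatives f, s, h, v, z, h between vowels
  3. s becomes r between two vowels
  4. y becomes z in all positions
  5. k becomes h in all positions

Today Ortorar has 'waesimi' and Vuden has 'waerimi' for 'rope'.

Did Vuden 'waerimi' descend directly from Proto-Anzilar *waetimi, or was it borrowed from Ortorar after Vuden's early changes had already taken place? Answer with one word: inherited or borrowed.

If inherited, *waetimi would pass through all of Vuden's changes:
Vuden: *waetimi > waesimi > waerimi  (by unconditioned shift, rhotacism)
If borrowed from Ortorar 'waesimi' after the early changes, it would undergo only the recent ones:
  rule 4 (unconditioned shift): no change (waesimi)
  rule 5 (unconditioned shift): no change (waesimi)
  ⇒ as a loan: waesimi
Vuden 'waerimi' matches the inherited outcome exactly, so it is an inherited cognate, not a loan.

inherited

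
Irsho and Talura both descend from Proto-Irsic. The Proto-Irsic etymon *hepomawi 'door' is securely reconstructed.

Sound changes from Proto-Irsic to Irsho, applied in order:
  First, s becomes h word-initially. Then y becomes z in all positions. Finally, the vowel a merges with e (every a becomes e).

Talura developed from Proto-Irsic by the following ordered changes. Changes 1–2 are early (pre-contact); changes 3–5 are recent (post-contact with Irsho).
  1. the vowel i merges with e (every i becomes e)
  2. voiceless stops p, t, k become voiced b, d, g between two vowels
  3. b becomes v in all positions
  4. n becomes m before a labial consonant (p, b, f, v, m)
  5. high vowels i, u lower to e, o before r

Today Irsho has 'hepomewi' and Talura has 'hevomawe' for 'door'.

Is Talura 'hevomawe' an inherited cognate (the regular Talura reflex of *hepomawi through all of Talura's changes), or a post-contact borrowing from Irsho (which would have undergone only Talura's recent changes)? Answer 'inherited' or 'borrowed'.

inherited

If inherited, *hepomawi would pass through all of Talura's changes:
Talura: *hepomawi
  hepomawi → hepomawe   [vowel merger]
  hepomawe → hebomawe   [intervocalic voicing]
  hebomawe → hevomawe   [unconditioned shift]
  hevomawe (rule 4 does not apply)
  hevomawe (rule 5 does not apply)
  giving Talura hevomawe.
If borrowed from Irsho 'hepomewi' after the early changes, it would undergo only the recent ones:
  rule 3 (unconditioned shift): no change (hepomewi)
  rule 4 (nasal place assimilation): no change (hepomewi)
  rule 5 (pre-rhotic lowering): no change (hepomewi)
  ⇒ as a loan: hepomewi
Talura 'hevomawe' matches the inherited outcome exactly, so it is an inherited cognate, not a loan.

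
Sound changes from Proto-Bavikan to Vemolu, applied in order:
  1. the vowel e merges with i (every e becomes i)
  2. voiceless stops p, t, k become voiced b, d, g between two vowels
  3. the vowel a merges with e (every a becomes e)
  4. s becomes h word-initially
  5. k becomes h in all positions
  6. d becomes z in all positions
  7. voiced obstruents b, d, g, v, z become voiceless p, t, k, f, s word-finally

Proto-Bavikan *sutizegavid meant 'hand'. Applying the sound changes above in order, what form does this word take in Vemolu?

Vemolu: *sutizegavid
  sutizegavid → sutizigavid   [vowel merger]
  sutizigavid → sudizigavid   [intervocalic voicing]
  sudizigavid → sudizigevid   [vowel merger]
  sudizigevid → hudizigevid   [debuccalisation]
  hudizigevid (rule 5 does not apply)
  hudizigevid → huzizigeviz   [unconditioned shift]
  huzizigeviz → huzizigevis   [final devoicing]
  giving Vemolu huzizigevis.

huzizigevis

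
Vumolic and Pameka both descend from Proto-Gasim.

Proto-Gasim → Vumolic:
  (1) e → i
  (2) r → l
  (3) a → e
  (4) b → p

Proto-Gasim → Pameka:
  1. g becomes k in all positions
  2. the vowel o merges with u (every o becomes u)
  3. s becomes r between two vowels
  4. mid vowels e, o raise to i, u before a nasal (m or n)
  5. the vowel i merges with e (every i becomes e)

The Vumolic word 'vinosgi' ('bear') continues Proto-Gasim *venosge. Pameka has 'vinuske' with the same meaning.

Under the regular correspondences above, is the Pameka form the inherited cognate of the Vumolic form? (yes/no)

Derive the expected Pameka reflex of *venosge:
Pameka: *venosge > venoske > venuske > vinuske > venuske  (by unconditioned shift, vowel merger, pre-nasal raising, vowel merger)
The regular Pameka reflex would be 'venuske', but the attested form is 'vinuske'. The correspondence is irregular, so they are not cognates (the Pameka form has a different source).

no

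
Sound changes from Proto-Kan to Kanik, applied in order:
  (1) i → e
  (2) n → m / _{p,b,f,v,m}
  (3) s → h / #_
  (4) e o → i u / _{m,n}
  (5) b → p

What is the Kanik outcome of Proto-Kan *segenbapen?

hegimpapin

Kanik: start from *segenbapen.
  rule 1: no change — segenbapen
  rule 2 (nasal place assimilation): segenbapen → segembapen
  rule 3 (debuccalisation): segembapen → hegembapen
  rule 4 (pre-nasal raising): hegembapen → hegimbapin
  rule 5 (unconditioned shift): hegimbapin → hegimpapin
  ⇒ Kanik hegimpapin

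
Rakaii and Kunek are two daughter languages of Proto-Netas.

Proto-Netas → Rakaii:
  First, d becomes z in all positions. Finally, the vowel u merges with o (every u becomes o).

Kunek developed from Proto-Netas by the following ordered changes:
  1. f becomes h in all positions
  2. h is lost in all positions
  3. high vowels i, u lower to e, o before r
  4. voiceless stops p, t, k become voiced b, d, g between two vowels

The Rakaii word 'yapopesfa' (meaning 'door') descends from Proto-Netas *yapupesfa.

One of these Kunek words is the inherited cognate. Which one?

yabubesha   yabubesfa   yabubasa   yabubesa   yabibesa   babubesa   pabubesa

Kunek: *yapupesfa > yapupesha > yapupesa > yabubesa  (by unconditioned shift, h-loss, intervocalic voicing)
Among the options, 'yabubesa' alone shows every Kunek change applied in order.

yabubesa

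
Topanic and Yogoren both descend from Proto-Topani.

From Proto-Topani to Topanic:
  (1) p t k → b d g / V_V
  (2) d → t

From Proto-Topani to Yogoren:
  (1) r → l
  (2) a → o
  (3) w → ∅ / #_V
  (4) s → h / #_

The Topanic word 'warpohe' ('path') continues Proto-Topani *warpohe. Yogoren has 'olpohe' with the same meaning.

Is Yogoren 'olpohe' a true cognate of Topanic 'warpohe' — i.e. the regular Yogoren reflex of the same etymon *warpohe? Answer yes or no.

Derive the expected Yogoren reflex of *warpohe:
Yogoren: *warpohe
  warpohe → walpohe   [unconditioned shift]
  walpohe → wolpohe   [vowel merger]
  wolpohe → olpohe   [glide loss]
  olpohe (rule 4 does not apply)
  giving Yogoren olpohe.
Yogoren 'olpohe' matches the regular reflex exactly, so the pair is cognate.

yes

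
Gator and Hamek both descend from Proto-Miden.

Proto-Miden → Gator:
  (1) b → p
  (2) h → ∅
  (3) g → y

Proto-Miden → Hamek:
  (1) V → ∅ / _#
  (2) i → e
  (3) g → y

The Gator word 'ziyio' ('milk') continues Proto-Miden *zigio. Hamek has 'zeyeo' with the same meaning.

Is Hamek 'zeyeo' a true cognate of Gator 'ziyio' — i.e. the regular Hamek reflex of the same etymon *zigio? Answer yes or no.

Derive the expected Hamek reflex of *zigio:
Hamek: *zigio > zigi > zege > zeye  (by apocope, vowel merger, unconditioned shift)
The regular Hamek reflex would be 'zeye', but the attested form is 'zeyeo'. The correspondence is irregular, so they are not cognates (the Hamek form has a different source).

no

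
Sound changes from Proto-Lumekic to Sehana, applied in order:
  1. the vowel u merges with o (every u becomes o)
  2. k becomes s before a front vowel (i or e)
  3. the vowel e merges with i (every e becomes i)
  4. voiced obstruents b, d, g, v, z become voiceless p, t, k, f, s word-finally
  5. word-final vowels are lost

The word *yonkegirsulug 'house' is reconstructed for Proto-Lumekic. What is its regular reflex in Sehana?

yonsigirsolok

Sehana: *yonkegirsulug > yonkegirsolog > yonsegirsolog > yonsigirsolog > yonsigirsolok  (by vowel merger, palatalisation, vowel merger, final devoicing)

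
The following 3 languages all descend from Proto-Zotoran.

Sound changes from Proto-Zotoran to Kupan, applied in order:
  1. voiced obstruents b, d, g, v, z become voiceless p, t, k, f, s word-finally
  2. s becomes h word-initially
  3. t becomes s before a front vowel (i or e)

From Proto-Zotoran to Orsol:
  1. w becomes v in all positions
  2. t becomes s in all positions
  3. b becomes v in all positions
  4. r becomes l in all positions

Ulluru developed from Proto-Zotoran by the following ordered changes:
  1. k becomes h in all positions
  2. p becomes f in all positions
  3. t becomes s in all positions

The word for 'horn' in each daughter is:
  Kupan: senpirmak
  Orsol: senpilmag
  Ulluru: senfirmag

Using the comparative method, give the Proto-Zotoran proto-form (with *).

*tenpirmag

Position 1: Kupan has s, Orsol has s, Ulluru has s. Taking the neighbouring segments as reconstructed: Kupan s can only go back to *t; Orsol s could go back to *t or *s; Ulluru s could go back to *t or *s — the one source consistent with every daughter is *t.
Position 4: Kupan has p, Orsol has p, Ulluru has f. Orsol preserves p here (none of its changes turn any other segment into p), so the proto-segment is *p.
Position 6: Kupan has r, Orsol has l, Ulluru has r. Kupan preserves r here (none of its changes turn any other segment into r), so the proto-segment is *r.
This points to *tenpirmag. Verify forward in each daughter:
Kupan: start from *tenpirmag.
  rule 1 (final devoicing): tenpirmag → tenpirmak
  rule 2: no change — tenpirmak
  rule 3 (palatalisation): tenpirmak → senpirmak
  ⇒ Kupan senpirmak
Orsol: *tenpirmag > senpirmag > senpilmag  (by unconditioned shift, unconditioned shift)
Ulluru: *tenpirmag > tenfirmag > senfirmag  (by unconditioned shift, unconditioned shift)
*tenpirmag is the unique common source.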